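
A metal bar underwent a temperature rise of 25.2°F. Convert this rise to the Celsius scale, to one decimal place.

14.0°C

Only the scale ratio 5/9 matters for a change in temperature.
25.2 × 5/9 = 14.0.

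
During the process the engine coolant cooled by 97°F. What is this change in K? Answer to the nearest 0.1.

For a temperature interval the offset drops out; only the factor 5/9 applies.
97 × 5/9 = 53.9.

53.9 K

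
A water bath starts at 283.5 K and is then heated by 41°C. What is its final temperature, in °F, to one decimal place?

Initial temperature in Celsius: 283.5 - 273.15 = 10.3500°C.
Final Celsius temperature: 10.3500 + 41.0000 = 51.3500°C.
In Fahrenheit: 51.3500 × 1.8 + 32 = 124.4°F.

124.4°F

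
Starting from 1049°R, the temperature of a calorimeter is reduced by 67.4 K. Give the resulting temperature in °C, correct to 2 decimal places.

242.23°C

Initial temperature in Celsius: (1049 - 491.67) × 5/9 = 309.6278°C.
The 67.4 K change is an interval; Kelvin and Celsius degrees are the same size, so ΔC = -67.4°C.
Final Celsius temperature: 309.6278 - 67.4000 = 242.2278°C.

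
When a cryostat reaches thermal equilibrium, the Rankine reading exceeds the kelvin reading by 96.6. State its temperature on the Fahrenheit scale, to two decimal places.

Let x be the Rankine reading; then the kelvin reading is 5/9·x.
(5/9·x) - x = -96.6  ⇒  (-4/9)·x = -96.6  ⇒  x = 217.3500°R.
In Celsius: (217.35 - 491.67) × 5/9 = -152.4000°C.
In Fahrenheit: -152.4000 × 1.8 + 32 = -242.32°F.

-242.32°F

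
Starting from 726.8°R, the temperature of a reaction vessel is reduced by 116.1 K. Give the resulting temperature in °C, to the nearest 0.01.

14.53°C

Initial temperature in Celsius: (726.8 - 491.67) × 5/9 = 130.6278°C.
The 116.1 K change is an interval; Kelvin and Celsius degrees are the same size, so ΔC = -116.1°C.
Final Celsius temperature: 130.6278 - 116.1000 = 14.5278°C.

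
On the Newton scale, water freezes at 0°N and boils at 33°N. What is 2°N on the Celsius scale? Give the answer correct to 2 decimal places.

Linear interpolation between the fixed points: C = (2 - 0) × 100 / (33 - 0) = 6.0606°C.

6.06°C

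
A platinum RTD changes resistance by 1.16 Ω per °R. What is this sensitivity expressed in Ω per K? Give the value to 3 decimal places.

2.088 Ω per K

The quantity depends on a temperature interval, so only the ratio of degree sizes applies; the offset between the scales is irrelevant.
A change of 1 K is a change of 1.8°R, so per K the value is 1.16 × 1.8 = 2.088.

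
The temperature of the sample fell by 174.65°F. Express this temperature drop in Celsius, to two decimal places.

97.03°C

Only the scale ratio 5/9 matters for a change in temperature.
174.65 × 5/9 = 97.03.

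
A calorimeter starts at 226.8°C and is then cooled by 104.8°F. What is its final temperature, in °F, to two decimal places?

The 104.8°F change is an interval, so only the factor 5/9 applies: -104.8 × 5/9 = -58.2222°C.
Final Celsius temperature: 226.8000 - 58.2222 = 168.5778°C.
In Fahrenheit: 168.5778 × 1.8 + 32 = 335.44°F.

335.44°F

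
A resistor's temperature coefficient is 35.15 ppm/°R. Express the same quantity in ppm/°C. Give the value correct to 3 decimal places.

63.270 ppm/°C

Since only a temperature interval is involved, the additive offset between the scales drops out.
A change of 1°C is a change of 1.8°R, so per °C the value is 35.15 × 1.8 = 63.270.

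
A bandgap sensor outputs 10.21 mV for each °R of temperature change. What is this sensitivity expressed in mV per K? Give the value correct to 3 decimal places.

The quantity depends on a temperature interval, so only the ratio of degree sizes applies; the offset between the scales is irrelevant.
A change of 1 K is a change of 1.8°R, so per K the value is 10.21 × 1.8 = 18.378.

18.378 mV per K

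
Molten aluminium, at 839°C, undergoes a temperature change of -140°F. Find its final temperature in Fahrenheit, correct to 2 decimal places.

1402.20°F

The 140°F change is an interval, so only the factor 5/9 applies: -140 × 5/9 = -77.7778°C.
Final Celsius temperature: 839.0000 - 77.7778 = 761.2222°C.
In Fahrenheit: 761.2222 × 1.8 + 32 = 1402.20°F.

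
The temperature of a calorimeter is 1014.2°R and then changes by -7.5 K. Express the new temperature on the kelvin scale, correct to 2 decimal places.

Initial temperature in Celsius: (1014.2 - 491.67) × 5/9 = 290.2944°C.
The 7.5 K change is an interval; Kelvin and Celsius degrees are the same size, so ΔC = -7.5°C.
Final Celsius temperature: 290.2944 - 7.5000 = 282.7944°C.
In kelvin: 282.7944 + 273.15 = 555.94 K.

555.94 K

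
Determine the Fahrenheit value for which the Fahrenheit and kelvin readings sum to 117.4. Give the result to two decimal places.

Let F be the Fahrenheit reading. The kelvin reading is K = 5/9·F + 255.372.
Require F + K = 117.4: (14/9)·F + 255.372 = 117.4.
F = (117.4 - 255.372) / (14/9) = -88.70.

-88.70°F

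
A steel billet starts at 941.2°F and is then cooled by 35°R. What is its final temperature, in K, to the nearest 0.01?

758.82 K

Initial temperature in Celsius: (941.2 - 32) × 5/9 = 505.1111°C.
The 35°R change is an interval, so only the factor 5/9 applies: -35 × 5/9 = -19.4444°C.
Final Celsius temperature: 505.1111 - 19.4444 = 485.6667°C.
In kelvin: 485.6667 + 273.15 = 758.82 K.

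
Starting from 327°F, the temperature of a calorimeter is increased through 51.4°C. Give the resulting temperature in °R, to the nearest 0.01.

Initial temperature in Celsius: (327 - 32) × 5/9 = 163.8889°C.
Final Celsius temperature: 163.8889 + 51.4000 = 215.2889°C.
In Rankine: 215.2889 × 1.8 + 491.67 = 879.19°R.

879.19°R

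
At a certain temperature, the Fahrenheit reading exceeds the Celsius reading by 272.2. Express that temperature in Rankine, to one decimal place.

1032.1°R

Let x be the Celsius reading; then the Fahrenheit reading is 1.8·x + 32.
(1.8·x + 32) - x = 272.2  ⇒  (0.8)·x = 240.2  ⇒  x = 300.2500°C.
In Rankine: 300.2500 × 1.8 + 491.67 = 1032.1°R.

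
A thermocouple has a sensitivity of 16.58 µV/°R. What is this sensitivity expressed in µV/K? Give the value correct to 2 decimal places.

29.84 µV/K

Since only a temperature interval is involved, the additive offset between the scales drops out.
A change of 1 K is a change of 1.8°R, so per K the value is 16.58 × 1.8 = 29.84.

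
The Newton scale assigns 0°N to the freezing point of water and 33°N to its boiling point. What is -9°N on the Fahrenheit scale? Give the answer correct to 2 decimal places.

-17.09°F

Linear interpolation between the fixed points: C = (-9 - 0) × 100 / (33 - 0) = -27.2727°C.
Then -27.2727 × 1.8 + 32 = -17.09°F.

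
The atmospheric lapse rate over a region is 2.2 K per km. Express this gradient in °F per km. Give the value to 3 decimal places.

The quantity depends on a temperature interval, so only the ratio of degree sizes applies; the offset between the scales is irrelevant.
A change of 1 K is a change of 1.8°F, so 2.2 × 1.8 = 3.960.

3.960 °F/km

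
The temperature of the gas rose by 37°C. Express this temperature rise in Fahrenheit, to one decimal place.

For a temperature interval the offset drops out; only the factor 1.8 applies.
37 × 1.8 = 66.6.

66.6°F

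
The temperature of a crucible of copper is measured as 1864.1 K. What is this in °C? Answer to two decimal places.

In Celsius: 1864.1 - 273.15 = 1590.9500°C.

1590.95°C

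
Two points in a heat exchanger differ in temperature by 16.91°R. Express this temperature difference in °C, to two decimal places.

9.39°C

For a temperature interval the offset drops out; only the factor 5/9 applies.
16.91 × 5/9 = 9.39.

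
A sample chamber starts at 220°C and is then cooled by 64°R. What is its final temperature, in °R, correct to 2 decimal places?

823.67°R

The 64°R change is an interval, so only the factor 5/9 applies: -64 × 5/9 = -35.5556°C.
Final Celsius temperature: 220.0000 - 35.5556 = 184.4444°C.
In Rankine: 184.4444 × 1.8 + 491.67 = 823.67°R.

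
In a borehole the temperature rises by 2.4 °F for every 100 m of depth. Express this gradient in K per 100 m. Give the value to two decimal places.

1.33 K/100 m

The quantity depends on a temperature interval, so only the ratio of degree sizes applies; the offset between the scales is irrelevant.
A change of 1°F is a change of 5/9 K, so 2.4 × 5/9 = 1.33.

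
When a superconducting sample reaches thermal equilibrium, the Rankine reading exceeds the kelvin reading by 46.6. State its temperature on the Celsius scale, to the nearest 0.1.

Let x be the Rankine reading; then the kelvin reading is 5/9·x.
(5/9·x) - x = -46.6  ⇒  (-4/9)·x = -46.6  ⇒  x = 104.8500°R.
In Celsius: (104.85 - 491.67) × 5/9 = -214.9°C.

-214.9°C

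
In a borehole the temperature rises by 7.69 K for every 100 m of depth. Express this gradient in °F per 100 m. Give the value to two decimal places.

13.84 °F/100 m

Since only a temperature interval is involved, the additive offset between the scales drops out.
A change of 1 K is a change of 1.8°F, so 7.69 × 1.8 = 13.84.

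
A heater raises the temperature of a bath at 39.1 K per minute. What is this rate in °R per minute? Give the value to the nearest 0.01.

70.38 °R/minute

Since only a temperature interval is involved, the additive offset between the scales drops out.
A change of 1 K is a change of 1.8°R, so 39.1 × 1.8 = 70.38.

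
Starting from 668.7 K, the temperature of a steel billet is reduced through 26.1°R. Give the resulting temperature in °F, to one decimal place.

717.9°F

Initial temperature in Celsius: 668.7 - 273.15 = 395.5500°C.
The 26.1°R change is an interval, so only the factor 5/9 applies: -26.1 × 5/9 = -14.5000°C.
Final Celsius temperature: 395.5500 - 14.5000 = 381.0500°C.
In Fahrenheit: 381.0500 × 1.8 + 32 = 717.9°F.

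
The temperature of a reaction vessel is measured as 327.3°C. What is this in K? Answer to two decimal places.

600.45 K

In kelvin: 327.3000 + 273.15 = 600.45 K.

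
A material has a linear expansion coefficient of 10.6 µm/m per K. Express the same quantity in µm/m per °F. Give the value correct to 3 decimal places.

5.889 µm/m per °F

Since only a temperature interval is involved, the additive offset between the scales drops out.
A change of 1°F is a change of 5/9 K, so per °F the value is 10.6 × 5/9 = 5.889.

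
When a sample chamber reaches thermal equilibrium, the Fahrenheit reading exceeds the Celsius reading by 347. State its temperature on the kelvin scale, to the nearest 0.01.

666.90 K

Let x be the Celsius reading; then the Fahrenheit reading is 1.8·x + 32.
(1.8·x + 32) - x = 347  ⇒  (0.8)·x = 315  ⇒  x = 393.7500°C.
In kelvin: 393.7500 + 273.15 = 666.90 K.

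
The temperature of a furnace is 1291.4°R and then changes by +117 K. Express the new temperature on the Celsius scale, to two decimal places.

561.29°C

Initial temperature in Celsius: (1291.4 - 491.67) × 5/9 = 444.2944°C.
The 117 K change is an interval; Kelvin and Celsius degrees are the same size, so ΔC = +117°C.
Final Celsius temperature: 444.2944 + 117.0000 = 561.2944°C.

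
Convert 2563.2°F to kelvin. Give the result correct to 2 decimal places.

In Celsius: (2563.2 - 32) × 5/9 = 1406.2222°C.
In kelvin: 1406.2222 + 273.15 = 1679.37 K.

1679.37 K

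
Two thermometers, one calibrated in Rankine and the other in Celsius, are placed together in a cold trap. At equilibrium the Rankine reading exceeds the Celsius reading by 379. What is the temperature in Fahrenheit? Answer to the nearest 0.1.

Let x be the Rankine reading; then the Celsius reading is 5/9·x - 273.15.
(5/9·x - 273.15) - x = -379  ⇒  (-4/9)·x = -105.85  ⇒  x = 238.1625°R.
In Celsius: (238.1625 - 491.67) × 5/9 = -140.8375°C.
In Fahrenheit: -140.8375 × 1.8 + 32 = -221.5°F.

-221.5°F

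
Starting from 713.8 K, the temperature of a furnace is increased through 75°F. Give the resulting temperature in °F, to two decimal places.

900.17°F

Initial temperature in Celsius: 713.8 - 273.15 = 440.6500°C.
The 75°F change is an interval, so only the factor 5/9 applies: +75 × 5/9 = +41.6667°C.
Final Celsius temperature: 440.6500 + 41.6667 = 482.3167°C.
In Fahrenheit: 482.3167 × 1.8 + 32 = 900.17°F.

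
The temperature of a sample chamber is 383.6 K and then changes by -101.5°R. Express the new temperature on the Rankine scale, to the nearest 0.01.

588.98°R

Initial temperature in Celsius: 383.6 - 273.15 = 110.4500°C.
The 101.5°R change is an interval, so only the factor 5/9 applies: -101.5 × 5/9 = -56.3889°C.
Final Celsius temperature: 110.4500 - 56.3889 = 54.0611°C.
In Rankine: 54.0611 × 1.8 + 491.67 = 588.98°R.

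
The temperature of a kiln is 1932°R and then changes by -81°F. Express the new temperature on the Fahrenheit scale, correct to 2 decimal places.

1391.33°F

Initial temperature in Celsius: (1932 - 491.67) × 5/9 = 800.1833°C.
The 81°F change is an interval, so only the factor 5/9 applies: -81 × 5/9 = -45.0000°C.
Final Celsius temperature: 800.1833 - 45.0000 = 755.1833°C.
In Fahrenheit: 755.1833 × 1.8 + 32 = 1391.33°F.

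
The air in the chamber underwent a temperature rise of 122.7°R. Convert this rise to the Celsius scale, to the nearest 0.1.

For a temperature interval the offset drops out; only the factor 5/9 applies.
122.7 × 5/9 = 68.2.

68.2°C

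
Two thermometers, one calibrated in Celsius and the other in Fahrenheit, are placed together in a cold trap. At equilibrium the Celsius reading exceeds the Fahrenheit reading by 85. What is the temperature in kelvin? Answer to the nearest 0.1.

Let x be the Celsius reading; then the Fahrenheit reading is 1.8·x + 32.
(1.8·x + 32) - x = -85  ⇒  (0.8)·x = -117  ⇒  x = -146.2500°C.
In kelvin: -146.2500 + 273.15 = 126.9 K.

126.9 K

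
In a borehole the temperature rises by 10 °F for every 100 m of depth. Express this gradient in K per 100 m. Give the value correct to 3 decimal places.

Since only a temperature interval is involved, the additive offset between the scales drops out.
A change of 1°F is a change of 5/9 K, so 10 × 5/9 = 5.556.

5.556 K/100 m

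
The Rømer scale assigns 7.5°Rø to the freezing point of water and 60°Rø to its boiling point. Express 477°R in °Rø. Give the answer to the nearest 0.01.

First in Celsius: (477 - 491.67) × 5/9 = -8.1500°C.
Linearly onto the Rømer scale: 7.5 + (-8.1500 / 100) × (60 - 7.5) = 3.22°Rø.

3.22°Rø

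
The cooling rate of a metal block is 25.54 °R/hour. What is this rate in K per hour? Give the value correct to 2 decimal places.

14.19 K/hour

Since only a temperature interval is involved, the additive offset between the scales drops out.
A change of 1°R is a change of 5/9 K, so 25.54 × 5/9 = 14.19.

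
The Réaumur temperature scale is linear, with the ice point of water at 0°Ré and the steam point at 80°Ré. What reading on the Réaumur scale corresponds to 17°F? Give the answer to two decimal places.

First in Celsius: (17 - 32) × 5/9 = -8.3333°C.
Linearly onto the Réaumur scale: 0 + (-8.3333 / 100) × (80 - 0) = -6.67°Ré.

-6.67°Ré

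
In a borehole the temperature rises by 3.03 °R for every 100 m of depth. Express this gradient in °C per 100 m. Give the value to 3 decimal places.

Since only a temperature interval is involved, the additive offset between the scales drops out.
A change of 1°R is a change of 5/9°C, so 3.03 × 5/9 = 1.683.

1.683 °C/100 m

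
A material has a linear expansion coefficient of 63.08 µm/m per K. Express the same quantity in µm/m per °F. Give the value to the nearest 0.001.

The quantity depends on a temperature interval, so only the ratio of degree sizes applies; the offset between the scales is irrelevant.
A change of 1°F is a change of 5/9 K, so per °F the value is 63.08 × 5/9 = 35.044.

35.044 µm/m per °F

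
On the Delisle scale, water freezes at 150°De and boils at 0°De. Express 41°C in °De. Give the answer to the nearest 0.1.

Linearly onto the Delisle scale: 150 + (41.0000 / 100) × (0 - 150) = 88.5°De.

88.5°De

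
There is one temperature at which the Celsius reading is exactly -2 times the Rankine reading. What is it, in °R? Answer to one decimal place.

Let R be the Rankine reading. The Celsius reading is C = 5/9·R - 273.15.
Require C = -2·R: 5/9·R - 273.15 = -2·R.
(23/9)·R = 273.15  ⇒  R = 106.9.

106.9°R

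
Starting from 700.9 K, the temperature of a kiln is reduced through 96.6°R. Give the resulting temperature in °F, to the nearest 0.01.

705.35°F

Initial temperature in Celsius: 700.9 - 273.15 = 427.7500°C.
The 96.6°R change is an interval, so only the factor 5/9 applies: -96.6 × 5/9 = -53.6667°C.
Final Celsius temperature: 427.7500 - 53.6667 = 374.0833°C.
In Fahrenheit: 374.0833 × 1.8 + 32 = 705.35°F.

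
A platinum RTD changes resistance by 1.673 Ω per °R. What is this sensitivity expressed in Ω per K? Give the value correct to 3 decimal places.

Since only a temperature interval is involved, the additive offset between the scales drops out.
A change of 1 K is a change of 1.8°R, so per K the value is 1.673 × 1.8 = 3.011.

3.011 Ω per K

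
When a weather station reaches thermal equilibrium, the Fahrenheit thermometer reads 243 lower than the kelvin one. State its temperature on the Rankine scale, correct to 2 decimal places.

Let x be the kelvin reading; then the Fahrenheit reading is 1.8·x - 459.67.
(1.8·x - 459.67) - x = -243  ⇒  (0.8)·x = 216.67  ⇒  x = 270.8375 K.
In Celsius: 270.8375 - 273.15 = -2.3125°C.
In Rankine: -2.3125 × 1.8 + 491.67 = 487.51°R.

487.51°R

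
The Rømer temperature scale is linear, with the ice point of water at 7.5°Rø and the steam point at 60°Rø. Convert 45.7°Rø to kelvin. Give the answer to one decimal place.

Linear interpolation between the fixed points: C = (45.7 - 7.5) × 100 / (60 - 7.5) = 72.7619°C.
Then 72.7619 + 273.15 = 345.9 K.

345.9 K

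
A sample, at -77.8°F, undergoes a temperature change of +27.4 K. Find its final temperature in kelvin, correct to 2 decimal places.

Initial temperature in Celsius: (-77.8 - 32) × 5/9 = -61.0000°C.
The 27.4 K change is an interval; Kelvin and Celsius degrees are the same size, so ΔC = +27.4°C.
Final Celsius temperature: -61.0000 + 27.4000 = -33.6000°C.
In kelvin: -33.6000 + 273.15 = 239.55 K.

239.55 K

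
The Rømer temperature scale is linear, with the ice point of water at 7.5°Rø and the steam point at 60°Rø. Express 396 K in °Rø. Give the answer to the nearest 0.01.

72.00°Rø

First in Celsius: 396 - 273.15 = 122.8500°C.
Linearly onto the Rømer scale: 7.5 + (122.8500 / 100) × (60 - 7.5) = 72.00°Rø.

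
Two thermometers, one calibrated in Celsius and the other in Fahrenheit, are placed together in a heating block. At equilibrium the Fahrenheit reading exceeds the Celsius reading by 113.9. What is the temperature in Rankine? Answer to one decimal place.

675.9°R

Let x be the Celsius reading; then the Fahrenheit reading is 1.8·x + 32.
(1.8·x + 32) - x = 113.9  ⇒  (0.8)·x = 81.9  ⇒  x = 102.3750°C.
In Rankine: 102.3750 × 1.8 + 491.67 = 675.9°R.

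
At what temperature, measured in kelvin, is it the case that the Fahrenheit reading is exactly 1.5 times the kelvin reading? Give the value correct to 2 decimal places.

1532.23 K

Let K be the kelvin reading. The Fahrenheit reading is F = 1.8·K - 459.67.
Require F = 1.5·K: 1.8·K - 459.67 = 1.5·K.
(0.3)·K = 459.67  ⇒  K = 1532.23.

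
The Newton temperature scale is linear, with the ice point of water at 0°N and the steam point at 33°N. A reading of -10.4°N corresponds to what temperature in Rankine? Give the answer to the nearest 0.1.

434.9°R

Linear interpolation between the fixed points: C = (-10.4 - 0) × 100 / (33 - 0) = -31.5152°C.
Then -31.5152 × 1.8 + 491.67 = 434.9°R.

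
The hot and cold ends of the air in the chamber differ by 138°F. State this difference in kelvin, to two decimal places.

76.67 K

Only the scale ratio 5/9 matters for a change in temperature.
138 × 5/9 = 76.67.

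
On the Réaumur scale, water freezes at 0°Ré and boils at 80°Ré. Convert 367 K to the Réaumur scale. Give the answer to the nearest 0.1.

75.1°Ré

First in Celsius: 367 - 273.15 = 93.8500°C.
Linearly onto the Réaumur scale: 0 + (93.8500 / 100) × (80 - 0) = 75.1°Ré.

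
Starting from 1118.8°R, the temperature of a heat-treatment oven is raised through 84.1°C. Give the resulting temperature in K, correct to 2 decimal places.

Initial temperature in Celsius: (1118.8 - 491.67) × 5/9 = 348.4056°C.
Final Celsius temperature: 348.4056 + 84.1000 = 432.5056°C.
In kelvin: 432.5056 + 273.15 = 705.66 K.

705.66 K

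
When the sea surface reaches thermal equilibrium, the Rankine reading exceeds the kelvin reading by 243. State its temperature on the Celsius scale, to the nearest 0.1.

30.6°C

Let x be the kelvin reading; then the Rankine reading is 1.8·x.
(1.8·x) - x = 243  ⇒  (0.8)·x = 243  ⇒  x = 303.7500 K.
In Celsius: 303.75 - 273.15 = 30.6°C.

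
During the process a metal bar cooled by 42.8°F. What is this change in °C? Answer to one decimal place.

For a temperature interval the offset drops out; only the factor 5/9 applies.
42.8 × 5/9 = 23.8.

23.8°C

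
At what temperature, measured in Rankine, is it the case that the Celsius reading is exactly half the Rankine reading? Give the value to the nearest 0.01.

Let R be the Rankine reading. The Celsius reading is C = 5/9·R - 273.15.
Require C = 0.5·R: 5/9·R - 273.15 = 0.5·R.
(1/18)·R = 273.15  ⇒  R = 4916.70.

4916.70°R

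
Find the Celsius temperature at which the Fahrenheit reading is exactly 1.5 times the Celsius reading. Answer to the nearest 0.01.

Let C be the Celsius reading. The Fahrenheit reading is F = 1.8·C + 32.
Require F = 1.5·C: 1.8·C + 32 = 1.5·C.
(0.3)·C = -32  ⇒  C = -106.67.

-106.67°C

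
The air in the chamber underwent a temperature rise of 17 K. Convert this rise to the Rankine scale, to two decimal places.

An interval of 1 K corresponds to 1.8°R.
17 × 1.8 = 30.60.

30.60°R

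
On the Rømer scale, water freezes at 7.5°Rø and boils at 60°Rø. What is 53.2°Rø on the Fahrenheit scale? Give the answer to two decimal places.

188.69°F

Linear interpolation between the fixed points: C = (53.2 - 7.5) × 100 / (60 - 7.5) = 87.0476°C.
Then 87.0476 × 1.8 + 32 = 188.69°F.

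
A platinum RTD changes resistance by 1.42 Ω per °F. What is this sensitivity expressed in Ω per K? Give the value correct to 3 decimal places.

Since only a temperature interval is involved, the additive offset between the scales drops out.
A change of 1 K is a change of 1.8°F, so per K the value is 1.42 × 1.8 = 2.556.

2.556 Ω per K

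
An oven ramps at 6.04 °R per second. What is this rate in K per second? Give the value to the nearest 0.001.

The quantity depends on a temperature interval, so only the ratio of degree sizes applies; the offset between the scales is irrelevant.
A change of 1°R is a change of 5/9 K, so 6.04 × 5/9 = 3.356.

3.356 K/second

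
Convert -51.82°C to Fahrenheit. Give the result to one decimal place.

-61.3°F

In Fahrenheit: -51.8200 × 1.8 + 32 = -61.3°F.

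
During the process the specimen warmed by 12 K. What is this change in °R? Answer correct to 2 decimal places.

21.60°R

An interval of 1 K corresponds to 1.8°R.
12 × 1.8 = 21.60.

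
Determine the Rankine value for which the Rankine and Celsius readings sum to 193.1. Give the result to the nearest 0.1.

Let R be the Rankine reading. The Celsius reading is C = 5/9·R - 273.15.
Require R + C = 193.1: (14/9)·R - 273.15 = 193.1.
R = (193.1 + 273.15) / (14/9) = 299.7.

299.7°R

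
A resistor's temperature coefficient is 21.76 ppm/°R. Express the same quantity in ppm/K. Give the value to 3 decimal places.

The quantity depends on a temperature interval, so only the ratio of degree sizes applies; the offset between the scales is irrelevant.
A change of 1 K is a change of 1.8°R, so per K the value is 21.76 × 1.8 = 39.168.

39.168 ppm/K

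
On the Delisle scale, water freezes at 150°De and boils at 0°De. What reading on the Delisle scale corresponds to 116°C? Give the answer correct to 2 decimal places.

Linearly onto the Delisle scale: 150 + (116.0000 / 100) × (0 - 150) = -24.00°De.

-24.00°De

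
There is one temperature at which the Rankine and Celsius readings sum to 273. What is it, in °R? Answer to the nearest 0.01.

351.10°R

Let R be the Rankine reading. The Celsius reading is C = 5/9·R - 273.15.
Require R + C = 273: (14/9)·R - 273.15 = 273.
R = (273 + 273.15) / (14/9) = 351.10.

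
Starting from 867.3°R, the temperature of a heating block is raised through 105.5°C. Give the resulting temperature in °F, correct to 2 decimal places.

597.53°F

Initial temperature in Celsius: (867.3 - 491.67) × 5/9 = 208.6833°C.
Final Celsius temperature: 208.6833 + 105.5000 = 314.1833°C.
In Fahrenheit: 314.1833 × 1.8 + 32 = 597.53°F.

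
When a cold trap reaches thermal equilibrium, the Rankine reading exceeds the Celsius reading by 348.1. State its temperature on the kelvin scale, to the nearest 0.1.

Let x be the Rankine reading; then the Celsius reading is 5/9·x - 273.15.
(5/9·x - 273.15) - x = -348.1  ⇒  (-4/9)·x = -74.95  ⇒  x = 168.6375°R.
In Celsius: (168.6375 - 491.67) × 5/9 = -179.4625°C.
In kelvin: -179.4625 + 273.15 = 93.7 K.

93.7 K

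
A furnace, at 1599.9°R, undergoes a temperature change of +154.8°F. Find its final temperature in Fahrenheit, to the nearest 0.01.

Initial temperature in Celsius: (1599.9 - 491.67) × 5/9 = 615.6833°C.
The 154.8°F change is an interval, so only the factor 5/9 applies: +154.8 × 5/9 = +86.0000°C.
Final Celsius temperature: 615.6833 + 86.0000 = 701.6833°C.
In Fahrenheit: 701.6833 × 1.8 + 32 = 1295.03°F.

1295.03°F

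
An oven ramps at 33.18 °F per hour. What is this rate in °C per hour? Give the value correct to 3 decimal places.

Since only a temperature interval is involved, the additive offset between the scales drops out.
A change of 1°F is a change of 5/9°C, so 33.18 × 5/9 = 18.433.

18.433 °C/hour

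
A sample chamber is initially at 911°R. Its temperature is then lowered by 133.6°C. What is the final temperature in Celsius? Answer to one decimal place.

99.4°C

Initial temperature in Celsius: (911 - 491.67) × 5/9 = 232.9611°C.
Final Celsius temperature: 232.9611 - 133.6000 = 99.3611°C.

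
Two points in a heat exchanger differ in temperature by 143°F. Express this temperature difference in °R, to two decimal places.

Fahrenheit and Rankine degrees are the same size, so the interval is unchanged: 143.00.

143.00°R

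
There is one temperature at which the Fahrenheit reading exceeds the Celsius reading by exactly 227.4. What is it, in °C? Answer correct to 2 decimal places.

Let C be the Celsius reading. The Fahrenheit reading is F = 1.8·C + 32.
Require F - C = 227.4: (0.8)·C + 32 = 227.4.
C = (227.4 - 32) / (0.8) = 244.25.

244.25°C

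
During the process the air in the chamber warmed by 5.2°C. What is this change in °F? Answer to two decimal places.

For a temperature interval the offset drops out; only the factor 1.8 applies.
5.2 × 1.8 = 9.36.

9.36°F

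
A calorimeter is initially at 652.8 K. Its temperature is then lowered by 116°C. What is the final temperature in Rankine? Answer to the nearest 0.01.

Initial temperature in Celsius: 652.8 - 273.15 = 379.6500°C.
Final Celsius temperature: 379.6500 - 116.0000 = 263.6500°C.
In Rankine: 263.6500 × 1.8 + 491.67 = 966.24°R.

966.24°R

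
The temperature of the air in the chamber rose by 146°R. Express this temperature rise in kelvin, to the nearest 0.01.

81.11 K

An interval of 1°R corresponds to 5/9 K.
146 × 5/9 = 81.11.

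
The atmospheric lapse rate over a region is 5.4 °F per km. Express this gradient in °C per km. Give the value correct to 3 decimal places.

3.000 °C/km

Since only a temperature interval is involved, the additive offset between the scales drops out.
A change of 1°F is a change of 5/9°C, so 5.4 × 5/9 = 3.000.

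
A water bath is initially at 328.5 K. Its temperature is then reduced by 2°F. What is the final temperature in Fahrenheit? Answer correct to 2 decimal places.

Initial temperature in Celsius: 328.5 - 273.15 = 55.3500°C.
The 2°F change is an interval, so only the factor 5/9 applies: -2 × 5/9 = -1.1111°C.
Final Celsius temperature: 55.3500 - 1.1111 = 54.2389°C.
In Fahrenheit: 54.2389 × 1.8 + 32 = 129.63°F.

129.63°F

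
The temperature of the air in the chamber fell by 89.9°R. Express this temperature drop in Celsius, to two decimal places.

49.94°C

An interval of 1°R corresponds to 5/9°C.
89.9 × 5/9 = 49.94.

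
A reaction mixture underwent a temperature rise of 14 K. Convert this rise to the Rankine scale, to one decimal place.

An interval of 1 K corresponds to 1.8°R.
14 × 1.8 = 25.2.

25.2°R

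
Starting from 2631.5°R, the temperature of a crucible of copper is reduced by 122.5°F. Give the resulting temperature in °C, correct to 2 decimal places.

Initial temperature in Celsius: (2631.5 - 491.67) × 5/9 = 1188.7944°C.
The 122.5°F change is an interval, so only the factor 5/9 applies: -122.5 × 5/9 = -68.0556°C.
Final Celsius temperature: 1188.7944 - 68.0556 = 1120.7389°C.

1120.74°C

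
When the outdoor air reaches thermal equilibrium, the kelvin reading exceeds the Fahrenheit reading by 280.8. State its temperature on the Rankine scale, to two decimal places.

402.46°R

Let x be the Fahrenheit reading; then the kelvin reading is 5/9·x + 255.372.
(5/9·x + 255.372) - x = 280.8  ⇒  (-4/9)·x = 25.4278  ⇒  x = -57.2125°F.
In Celsius: (-57.2125 - 32) × 5/9 = -49.5625°C.
In Rankine: -49.5625 × 1.8 + 491.67 = 402.46°R.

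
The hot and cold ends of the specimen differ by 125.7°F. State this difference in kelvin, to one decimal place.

69.8 K

For a temperature interval the offset drops out; only the factor 5/9 applies.
125.7 × 5/9 = 69.8.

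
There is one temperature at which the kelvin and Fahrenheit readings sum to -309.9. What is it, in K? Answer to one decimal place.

Let K be the kelvin reading. The Fahrenheit reading is F = 1.8·K - 459.67.
Require K + F = -309.9: (2.8)·K - 459.67 = -309.9.
K = (-309.9 + 459.67) / (2.8) = 53.5.

53.5 K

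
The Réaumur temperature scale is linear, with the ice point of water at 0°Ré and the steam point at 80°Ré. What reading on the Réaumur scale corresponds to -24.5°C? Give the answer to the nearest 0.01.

-19.60°Ré

Linearly onto the Réaumur scale: 0 + (-24.5000 / 100) × (80 - 0) = -19.60°Ré.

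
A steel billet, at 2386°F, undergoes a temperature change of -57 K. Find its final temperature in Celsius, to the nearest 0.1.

Initial temperature in Celsius: (2386 - 32) × 5/9 = 1307.7778°C.
The 57 K change is an interval; Kelvin and Celsius degrees are the same size, so ΔC = -57°C.
Final Celsius temperature: 1307.7778 - 57.0000 = 1250.7778°C.

1250.8°C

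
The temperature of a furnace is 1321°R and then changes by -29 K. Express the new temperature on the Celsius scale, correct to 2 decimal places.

431.74°C

Initial temperature in Celsius: (1321 - 491.67) × 5/9 = 460.7389°C.
The 29 K change is an interval; Kelvin and Celsius degrees are the same size, so ΔC = -29°C.
Final Celsius temperature: 460.7389 - 29.0000 = 431.7389°C.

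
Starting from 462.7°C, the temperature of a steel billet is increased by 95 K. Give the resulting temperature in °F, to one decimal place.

1035.9°F

The 95 K change is an interval; Kelvin and Celsius degrees are the same size, so ΔC = +95°C.
Final Celsius temperature: 462.7000 + 95.0000 = 557.7000°C.
In Fahrenheit: 557.7000 × 1.8 + 32 = 1035.9°F.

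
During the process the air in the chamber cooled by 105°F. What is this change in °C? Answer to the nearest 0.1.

58.3°C

Only the scale ratio 5/9 matters for a change in temperature.
105 × 5/9 = 58.3.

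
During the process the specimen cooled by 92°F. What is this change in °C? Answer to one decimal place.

An interval of 1°F corresponds to 5/9°C.
92 × 5/9 = 51.1.

51.1°C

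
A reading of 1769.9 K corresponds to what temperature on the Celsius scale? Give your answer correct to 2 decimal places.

In Celsius: 1769.9 - 273.15 = 1496.7500°C.

1496.75°C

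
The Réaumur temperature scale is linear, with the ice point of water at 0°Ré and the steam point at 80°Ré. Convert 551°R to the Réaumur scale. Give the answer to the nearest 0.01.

26.37°Ré

First in Celsius: (551 - 491.67) × 5/9 = 32.9611°C.
Linearly onto the Réaumur scale: 0 + (32.9611 / 100) × (80 - 0) = 26.37°Ré.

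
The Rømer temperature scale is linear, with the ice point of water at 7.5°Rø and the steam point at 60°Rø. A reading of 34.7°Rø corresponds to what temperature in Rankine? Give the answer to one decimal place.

Linear interpolation between the fixed points: C = (34.7 - 7.5) × 100 / (60 - 7.5) = 51.8095°C.
Then 51.8095 × 1.8 + 491.67 = 584.9°R.

584.9°R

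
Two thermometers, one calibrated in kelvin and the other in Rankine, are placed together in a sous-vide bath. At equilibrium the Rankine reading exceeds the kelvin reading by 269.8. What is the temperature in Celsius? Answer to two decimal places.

64.10°C

Let x be the kelvin reading; then the Rankine reading is 1.8·x.
(1.8·x) - x = 269.8  ⇒  (0.8)·x = 269.8  ⇒  x = 337.2500 K.
In Celsius: 337.25 - 273.15 = 64.10°C.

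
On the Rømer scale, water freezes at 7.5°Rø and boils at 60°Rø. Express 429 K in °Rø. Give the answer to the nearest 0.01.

89.32°Rø

First in Celsius: 429 - 273.15 = 155.8500°C.
Linearly onto the Rømer scale: 7.5 + (155.8500 / 100) × (60 - 7.5) = 89.32°Rø.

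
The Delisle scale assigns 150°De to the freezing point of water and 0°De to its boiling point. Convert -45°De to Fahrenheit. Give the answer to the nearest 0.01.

266.00°F

Linear interpolation between the fixed points: C = (-45 - 150) × 100 / (0 - 150) = 130.0000°C.
Then 130.0000 × 1.8 + 32 = 266.00°F.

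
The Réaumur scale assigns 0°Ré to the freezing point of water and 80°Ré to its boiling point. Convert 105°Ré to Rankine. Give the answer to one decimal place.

Linear interpolation between the fixed points: C = (105 - 0) × 100 / (80 - 0) = 131.2500°C.
Then 131.2500 × 1.8 + 491.67 = 727.9°R.

727.9°R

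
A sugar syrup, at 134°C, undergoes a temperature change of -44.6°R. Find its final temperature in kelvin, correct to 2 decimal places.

The 44.6°R change is an interval, so only the factor 5/9 applies: -44.6 × 5/9 = -24.7778°C.
Final Celsius temperature: 134.0000 - 24.7778 = 109.2222°C.
In kelvin: 109.2222 + 273.15 = 382.37 K.

382.37 K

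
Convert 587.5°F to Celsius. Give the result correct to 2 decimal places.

308.61°C

In Celsius: (587.5 - 32) × 5/9 = 308.6111°C.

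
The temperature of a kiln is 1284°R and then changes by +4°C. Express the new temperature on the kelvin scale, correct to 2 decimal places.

Initial temperature in Celsius: (1284 - 491.67) × 5/9 = 440.1833°C.
Final Celsius temperature: 440.1833 + 4.0000 = 444.1833°C.
In kelvin: 444.1833 + 273.15 = 717.33 K.

717.33 K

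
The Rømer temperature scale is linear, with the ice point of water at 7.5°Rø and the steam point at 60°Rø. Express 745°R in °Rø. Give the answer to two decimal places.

First in Celsius: (745 - 491.67) × 5/9 = 140.7389°C.
Linearly onto the Rømer scale: 7.5 + (140.7389 / 100) × (60 - 7.5) = 81.39°Rø.

81.39°Rø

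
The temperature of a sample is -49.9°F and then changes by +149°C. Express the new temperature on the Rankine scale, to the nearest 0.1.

Initial temperature in Celsius: (-49.9 - 32) × 5/9 = -45.5000°C.
Final Celsius temperature: -45.5000 + 149.0000 = 103.5000°C.
In Rankine: 103.5000 × 1.8 + 491.67 = 678.0°R.

678.0°R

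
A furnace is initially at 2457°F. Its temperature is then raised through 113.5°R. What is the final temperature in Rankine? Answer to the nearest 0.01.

3030.17°R

Initial temperature in Celsius: (2457 - 32) × 5/9 = 1347.2222°C.
The 113.5°R change is an interval, so only the factor 5/9 applies: +113.5 × 5/9 = +63.0556°C.
Final Celsius temperature: 1347.2222 + 63.0556 = 1410.2778°C.
In Rankine: 1410.2778 × 1.8 + 491.67 = 3030.17°R.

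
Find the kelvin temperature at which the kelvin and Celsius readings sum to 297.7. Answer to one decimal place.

285.4 K

Let K be the kelvin reading. The Celsius reading is C = 1·K - 273.15.
Require K + C = 297.7: (2)·K - 273.15 = 297.7.
K = (297.7 + 273.15) / (2) = 285.4.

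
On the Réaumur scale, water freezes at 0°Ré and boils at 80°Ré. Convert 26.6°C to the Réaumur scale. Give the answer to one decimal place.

Linearly onto the Réaumur scale: 0 + (26.6000 / 100) × (80 - 0) = 21.3°Ré.

21.3°Ré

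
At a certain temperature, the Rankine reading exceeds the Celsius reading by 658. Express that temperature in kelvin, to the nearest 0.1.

Let x be the Celsius reading; then the Rankine reading is 1.8·x + 491.67.
(1.8·x + 491.67) - x = 658  ⇒  (0.8)·x = 166.33  ⇒  x = 207.9125°C.
In kelvin: 207.9125 + 273.15 = 481.1 K.

481.1 K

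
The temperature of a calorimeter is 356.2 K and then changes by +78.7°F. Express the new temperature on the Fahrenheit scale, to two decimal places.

Initial temperature in Celsius: 356.2 - 273.15 = 83.0500°C.
The 78.7°F change is an interval, so only the factor 5/9 applies: +78.7 × 5/9 = +43.7222°C.
Final Celsius temperature: 83.0500 + 43.7222 = 126.7722°C.
In Fahrenheit: 126.7722 × 1.8 + 32 = 260.19°F.

260.19°F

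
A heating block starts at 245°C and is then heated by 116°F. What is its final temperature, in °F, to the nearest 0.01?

589.00°F

The 116°F change is an interval, so only the factor 5/9 applies: +116 × 5/9 = +64.4444°C.
Final Celsius temperature: 245.0000 + 64.4444 = 309.4444°C.
In Fahrenheit: 309.4444 × 1.8 + 32 = 589.00°F.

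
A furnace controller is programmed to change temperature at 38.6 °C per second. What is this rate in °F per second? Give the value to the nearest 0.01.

69.48 °F/second

Since only a temperature interval is involved, the additive offset between the scales drops out.
A change of 1°C is a change of 1.8°F, so 38.6 × 1.8 = 69.48.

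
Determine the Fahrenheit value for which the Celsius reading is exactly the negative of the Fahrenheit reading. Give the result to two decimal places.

11.43°F

Let F be the Fahrenheit reading. The Celsius reading is C = 5/9·F - 17.7778.
Require C = -1·F: 5/9·F - 17.7778 = -1·F.
(14/9)·F = 17.7778  ⇒  F = 11.43.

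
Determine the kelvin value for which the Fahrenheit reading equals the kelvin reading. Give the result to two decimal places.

Let K be the kelvin reading. The Fahrenheit reading is F = 1.8·K - 459.67.
Set F = K: 1.8·K - 459.67 = K.
(0.8)·K = 459.67  ⇒  K = 574.59.

574.59 K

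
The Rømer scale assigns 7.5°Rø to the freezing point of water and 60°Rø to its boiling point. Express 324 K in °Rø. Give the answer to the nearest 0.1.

First in Celsius: 324 - 273.15 = 50.8500°C.
Linearly onto the Rømer scale: 7.5 + (50.8500 / 100) × (60 - 7.5) = 34.2°Rø.

34.2°Rø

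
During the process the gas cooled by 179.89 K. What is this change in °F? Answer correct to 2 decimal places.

323.80°F

Only the scale ratio 1.8 matters for a change in temperature.
179.89 × 1.8 = 323.80.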